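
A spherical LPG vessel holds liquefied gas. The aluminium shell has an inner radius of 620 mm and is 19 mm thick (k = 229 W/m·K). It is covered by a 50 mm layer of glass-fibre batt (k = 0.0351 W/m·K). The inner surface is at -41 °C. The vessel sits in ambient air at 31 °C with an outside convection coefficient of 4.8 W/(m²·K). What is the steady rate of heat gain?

Q ≈ 246 W

Spherical conduction: R = (1/r_in − 1/r_out)/(4πk) per layer; series-sum.
R_aluminium shell = (1/0.62 − 1/0.639)/(4π×229) = 1.667×10^-5 K/W
R_glass-fibre batt = (1/0.639 − 1/0.689)/(4π×0.0351) = 0.2575 K/W
R_outer film = 1/(h·4πr_o²) = 1/(4.8×4π×0.689²) = 0.03492 K/W
R_total = 0.2924 K/W
Q = ΔT/R_total = 72/0.2924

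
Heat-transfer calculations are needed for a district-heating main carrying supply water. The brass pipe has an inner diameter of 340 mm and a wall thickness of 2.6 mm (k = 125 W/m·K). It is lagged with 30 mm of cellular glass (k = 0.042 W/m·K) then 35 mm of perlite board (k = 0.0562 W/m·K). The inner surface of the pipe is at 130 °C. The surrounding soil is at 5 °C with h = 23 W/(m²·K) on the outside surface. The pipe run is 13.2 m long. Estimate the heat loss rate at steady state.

Cylindrical conduction, so R = ln(r₂/r₁)/(2πkL) per layer, in series:
R_brass pipe wall = ln(172.6/170)/(2π×125×13.2) = 1.464×10^-6 K/W
R_cellular glass = ln(202.6/172.6)/(2π×0.042×13.2) = 0.04601 K/W
R_perlite board = ln(237.6/202.6)/(2π×0.0562×13.2) = 0.03419 K/W
R_outer film = 1/(h_o·2πr_oL) = 1/(23×2π×0.2376×13.2) = 0.002206 K/W
R_total = 0.0824 K/W
Q = ΔT/R_total = 125/0.0824

Q ≈ 1520 W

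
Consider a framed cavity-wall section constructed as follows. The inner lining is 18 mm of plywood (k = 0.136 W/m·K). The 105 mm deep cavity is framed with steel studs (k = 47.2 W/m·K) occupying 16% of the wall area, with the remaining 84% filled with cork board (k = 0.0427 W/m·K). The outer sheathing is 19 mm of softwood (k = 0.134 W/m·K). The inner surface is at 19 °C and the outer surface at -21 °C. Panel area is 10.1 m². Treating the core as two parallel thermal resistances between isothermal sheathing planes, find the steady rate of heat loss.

Q ≈ 1400 W

Sheathing layers in series; stud and cavity paths in parallel between them.
R_inner = 0.018/(0.136×10.1) = 0.0131 K/W
R_stud  = 0.105/(47.2×0.16×10.1) = 0.001377 K/W
R_cav   = 0.105/(0.0427×0.84×10.1) = 0.2898 K/W
1/R_core = 1/R_stud + 1/R_cav → R_core = 0.00137 K/W
R_outer = 0.019/(0.134×10.1) = 0.01404 K/W
R_total = 0.02851 K/W
Q = ΔT/R_total = 40/0.02851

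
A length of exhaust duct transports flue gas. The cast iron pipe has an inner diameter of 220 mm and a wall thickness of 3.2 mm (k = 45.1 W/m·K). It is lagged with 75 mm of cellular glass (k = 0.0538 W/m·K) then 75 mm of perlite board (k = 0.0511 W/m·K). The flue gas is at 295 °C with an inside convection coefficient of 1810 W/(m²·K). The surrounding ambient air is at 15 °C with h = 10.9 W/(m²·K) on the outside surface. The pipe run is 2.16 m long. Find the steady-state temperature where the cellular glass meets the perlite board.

Treating each annulus and film as a series resistance:
R_inner film = 1/(h_i·2πr₁L) = 1/(1810×2π×0.11×2.16) = 3.701×10^-4 K/W
R_cast iron pipe wall = ln(113.2/110)/(2π×45.1×2.16) = 4.685×10^-5 K/W
R_cellular glass = ln(188.2/113.2)/(2π×0.0538×2.16) = 0.6962 K/W
R_perlite board = ln(263.2/188.2)/(2π×0.0511×2.16) = 0.4836 K/W
R_outer film = 1/(h_o·2πr_oL) = 1/(10.9×2π×0.2632×2.16) = 0.02568 K/W
R_total = 1.206 K/W
Q = ΔT/R_total = 280/1.206
Q = 232 W
T_interface = T_inner − Q·ΣR(inner→interface) = 295 − 232×0.6966

T ≈ 133 °C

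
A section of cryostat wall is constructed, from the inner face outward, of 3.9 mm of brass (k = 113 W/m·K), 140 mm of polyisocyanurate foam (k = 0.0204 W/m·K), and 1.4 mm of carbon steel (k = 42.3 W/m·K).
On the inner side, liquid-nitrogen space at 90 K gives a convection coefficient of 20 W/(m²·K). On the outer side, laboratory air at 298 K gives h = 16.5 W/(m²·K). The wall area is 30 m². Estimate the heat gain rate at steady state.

Model the wall as resistances in series:
R_inner film = 1/(h_i·A) = 1/(20×30) = 0.001667 K/W
R_brass = L/(kA) = 0.0039/(113×30) = 1.15×10^-6 K/W
R_polyisocyanurate foam = L/(kA) = 0.14/(0.0204×30) = 0.2288 K/W
R_carbon steel = L/(kA) = 0.0014/(42.3×30) = 1.103×10^-6 K/W
R_outer film = 1/(h_o·A) = 1/(16.5×30) = 0.00202 K/W
R_total = 0.2324 K/W
Q = ΔT / R_total = 208 / 0.2324

Q ≈ 895 W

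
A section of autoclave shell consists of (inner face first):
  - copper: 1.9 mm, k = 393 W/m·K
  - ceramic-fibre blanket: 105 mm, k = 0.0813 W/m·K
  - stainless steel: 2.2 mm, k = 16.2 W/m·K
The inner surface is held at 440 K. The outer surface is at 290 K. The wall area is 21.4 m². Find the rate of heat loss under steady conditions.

Q ≈ 2490 W

Treating each layer as a thermal resistance in series:
R_copper = L/(kA) = 0.0019/(393×21.4) = 2.259×10^-7 K/W
R_ceramic-fibre blanket = L/(kA) = 0.105/(0.0813×21.4) = 0.06035 K/W
R_stainless steel = L/(kA) = 0.0022/(16.2×21.4) = 6.346×10^-6 K/W
R_total = 0.06036 K/W
Q = ΔT / R_total = 150 / 0.06036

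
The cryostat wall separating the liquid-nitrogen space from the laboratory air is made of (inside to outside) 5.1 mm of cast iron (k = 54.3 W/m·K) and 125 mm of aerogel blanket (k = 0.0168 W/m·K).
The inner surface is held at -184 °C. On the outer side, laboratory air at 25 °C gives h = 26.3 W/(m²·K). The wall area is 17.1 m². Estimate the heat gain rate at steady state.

Thermal resistances in series:
R_cast iron = L/(kA) = 0.0051/(54.3×17.1) = 5.493×10^-6 K/W
R_aerogel blanket = L/(kA) = 0.125/(0.0168×17.1) = 0.4351 K/W
R_outer film = 1/(h_o·A) = 1/(26.3×17.1) = 0.002224 K/W
R_total = 0.4373 K/W
Q = ΔT / R_total = 209 / 0.4373

Q ≈ 478 W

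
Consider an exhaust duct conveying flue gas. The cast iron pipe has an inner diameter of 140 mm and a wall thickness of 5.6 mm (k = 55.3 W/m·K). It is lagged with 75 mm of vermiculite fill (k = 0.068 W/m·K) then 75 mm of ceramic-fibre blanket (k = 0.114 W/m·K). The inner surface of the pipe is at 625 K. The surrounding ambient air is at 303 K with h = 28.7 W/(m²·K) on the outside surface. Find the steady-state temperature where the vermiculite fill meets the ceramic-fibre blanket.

For a radial system each layer contributes R = ln(r_out/r_in)/(2πkL); films add R = 1/(hA).
R_cast iron pipe wall = ln(75.6/70)/(2π×55.3×1) = 2.215×10^-4 K/W
R_vermiculite fill = ln(150.6/75.6)/(2π×0.068×1) = 1.613 K/W
R_ceramic-fibre blanket = ln(225.6/150.6)/(2π×0.114×1) = 0.5642 K/W
R_outer film = 1/(h_o·2πr_oL) = 1/(28.7×2π×0.2256×1) = 0.02458 K/W
R_total = 2.202 K/W
Q = ΔT/R_total = 322/2.202
Q = 146 W/m
T_interface = T_inner − Q·ΣR(inner→interface) = 625 − 146×1.613

T ≈ 389 K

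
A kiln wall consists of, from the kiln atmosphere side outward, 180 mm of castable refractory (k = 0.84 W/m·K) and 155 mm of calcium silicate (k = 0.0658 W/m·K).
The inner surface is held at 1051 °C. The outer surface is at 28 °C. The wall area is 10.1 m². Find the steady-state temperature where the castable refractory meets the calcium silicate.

T ≈ 966 °C

Series thermal resistances:
R_castable refractory = L/(kA) = 0.18/(0.84×10.1) = 0.02122 K/W
R_calcium silicate = L/(kA) = 0.155/(0.0658×10.1) = 0.2332 K/W
R_total = 0.2544 K/W;  Q = ΔT/R_total = 1023/0.2544 = 4020 W
T_interface = T_inner − Q·ΣR(inner→interface) = 1051 − 4020×0.02122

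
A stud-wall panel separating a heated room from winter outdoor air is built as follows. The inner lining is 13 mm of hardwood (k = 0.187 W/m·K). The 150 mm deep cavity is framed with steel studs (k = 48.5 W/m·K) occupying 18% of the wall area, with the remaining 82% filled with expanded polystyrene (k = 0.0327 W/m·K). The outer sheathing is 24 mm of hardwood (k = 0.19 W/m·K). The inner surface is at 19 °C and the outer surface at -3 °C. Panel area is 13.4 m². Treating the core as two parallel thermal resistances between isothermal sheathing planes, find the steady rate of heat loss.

Q ≈ 1380 W

Sheathing layers in series; stud and cavity paths in parallel between them.
R_inner = 0.013/(0.187×13.4) = 0.005188 K/W
R_stud  = 0.15/(48.5×0.18×13.4) = 0.001282 K/W
R_cav   = 0.15/(0.0327×0.82×13.4) = 0.4175 K/W
1/R_core = 1/R_stud + 1/R_cav → R_core = 0.001278 K/W
R_outer = 0.024/(0.19×13.4) = 0.009427 K/W
R_total = 0.01589 K/W
Q = ΔT/R_total = 22/0.01589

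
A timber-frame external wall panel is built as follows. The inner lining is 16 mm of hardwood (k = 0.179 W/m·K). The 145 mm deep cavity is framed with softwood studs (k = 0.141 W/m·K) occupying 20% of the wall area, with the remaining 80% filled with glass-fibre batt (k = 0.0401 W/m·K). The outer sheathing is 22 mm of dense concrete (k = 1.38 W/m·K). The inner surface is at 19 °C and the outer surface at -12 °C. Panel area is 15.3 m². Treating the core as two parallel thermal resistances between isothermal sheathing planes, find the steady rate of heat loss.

Sheathing layers in series; stud and cavity paths in parallel between them.
R_inner = 0.016/(0.179×15.3) = 0.005842 K/W
R_stud  = 0.145/(0.141×0.2×15.3) = 0.3361 K/W
R_cav   = 0.145/(0.0401×0.8×15.3) = 0.2954 K/W
1/R_core = 1/R_stud + 1/R_cav → R_core = 0.1572 K/W
R_outer = 0.022/(1.38×15.3) = 0.001042 K/W
R_total = 0.1641 K/W
Q = ΔT/R_total = 31/0.1641

Q ≈ 189 W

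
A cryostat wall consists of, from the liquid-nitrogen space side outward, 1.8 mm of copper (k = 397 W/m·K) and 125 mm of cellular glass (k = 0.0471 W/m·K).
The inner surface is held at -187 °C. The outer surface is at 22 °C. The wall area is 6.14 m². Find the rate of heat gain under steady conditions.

Q ≈ 484 W

Thermal resistances in series:
R_copper = L/(kA) = 0.0018/(397×6.14) = 7.384×10^-7 K/W
R_cellular glass = L/(kA) = 0.125/(0.0471×6.14) = 0.4322 K/W
R_total = 0.4322 K/W
Q = ΔT / R_total = 209 / 0.4322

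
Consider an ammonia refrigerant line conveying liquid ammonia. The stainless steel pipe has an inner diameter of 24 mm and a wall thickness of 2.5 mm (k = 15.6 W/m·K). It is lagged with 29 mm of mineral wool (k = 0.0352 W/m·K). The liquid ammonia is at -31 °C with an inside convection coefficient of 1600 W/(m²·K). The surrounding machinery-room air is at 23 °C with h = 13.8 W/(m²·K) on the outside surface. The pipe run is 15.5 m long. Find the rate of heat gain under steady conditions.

Q ≈ 160 W

Cylindrical conduction, so R = ln(r₂/r₁)/(2πkL) per layer, in series:
R_inner film = 1/(h_i·2πr₁L) = 1/(1600×2π×0.012×15.5) = 5.348×10^-4 K/W
R_stainless steel pipe wall = ln(14.5/12)/(2π×15.6×15.5) = 1.246×10^-4 K/W
R_mineral wool = ln(43.5/14.5)/(2π×0.0352×15.5) = 0.3205 K/W
R_outer film = 1/(h_o·2πr_oL) = 1/(13.8×2π×0.0435×15.5) = 0.0171 K/W
R_total = 0.3382 K/W
Q = ΔT/R_total = 54/0.3382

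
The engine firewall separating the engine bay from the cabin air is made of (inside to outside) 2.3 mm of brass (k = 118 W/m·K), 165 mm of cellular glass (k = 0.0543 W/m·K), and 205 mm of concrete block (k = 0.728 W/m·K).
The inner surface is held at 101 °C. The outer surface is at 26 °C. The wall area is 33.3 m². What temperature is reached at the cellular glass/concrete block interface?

Using the resistance-network approach (series):
R_brass = L/(kA) = 0.0023/(118×33.3) = 5.853×10^-7 K/W
R_cellular glass = L/(kA) = 0.165/(0.0543×33.3) = 0.09125 K/W
R_concrete block = L/(kA) = 0.205/(0.728×33.3) = 0.008456 K/W
R_total = 0.09971 K/W;  Q = ΔT/R_total = 75/0.09971 = 752.2 W
T_interface = T_inner − Q·ΣR(inner→interface) = 101 − 752×0.09125

T ≈ 32.4 °C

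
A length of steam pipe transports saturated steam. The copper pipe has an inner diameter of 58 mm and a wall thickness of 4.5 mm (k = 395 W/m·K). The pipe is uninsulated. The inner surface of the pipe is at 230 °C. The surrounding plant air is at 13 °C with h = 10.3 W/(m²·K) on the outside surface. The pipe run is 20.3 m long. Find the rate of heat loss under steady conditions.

For a radial system each layer contributes R = ln(r_out/r_in)/(2πkL); films add R = 1/(hA).
R_copper pipe wall = ln(33.5/29)/(2π×395×20.3) = 2.863×10^-6 K/W
R_outer film = 1/(h_o·2πr_oL) = 1/(10.3×2π×0.0335×20.3) = 0.02272 K/W
R_total = 0.02272 K/W
Q = ΔT/R_total = 217/0.02272

Q ≈ 9550 W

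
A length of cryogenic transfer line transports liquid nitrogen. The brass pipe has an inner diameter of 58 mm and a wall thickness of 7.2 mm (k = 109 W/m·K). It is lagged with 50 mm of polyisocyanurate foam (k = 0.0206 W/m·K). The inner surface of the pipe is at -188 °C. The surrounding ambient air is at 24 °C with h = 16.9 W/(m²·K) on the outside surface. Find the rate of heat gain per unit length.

For a radial system each layer contributes R = ln(r_out/r_in)/(2πkL); films add R = 1/(hA).
R_brass pipe wall = ln(36.2/29)/(2π×109×1) = 3.238×10^-4 K/W
R_polyisocyanurate foam = ln(86.2/36.2)/(2π×0.0206×1) = 6.703 K/W
R_outer film = 1/(h_o·2πr_oL) = 1/(16.9×2π×0.0862×1) = 0.1093 K/W
R_total = 6.813 K/W
Q = ΔT/R_total = 212/6.813

q′ ≈ 31.1 W/m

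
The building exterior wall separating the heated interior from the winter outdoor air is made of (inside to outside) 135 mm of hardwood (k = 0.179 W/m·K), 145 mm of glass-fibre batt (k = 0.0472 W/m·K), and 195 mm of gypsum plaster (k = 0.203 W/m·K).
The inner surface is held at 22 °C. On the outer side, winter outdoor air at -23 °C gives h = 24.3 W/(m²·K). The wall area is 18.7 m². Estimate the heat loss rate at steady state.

Q ≈ 174 W

Treating each layer as a thermal resistance in series:
R_hardwood = L/(kA) = 0.135/(0.179×18.7) = 0.04033 K/W
R_glass-fibre batt = L/(kA) = 0.145/(0.0472×18.7) = 0.1643 K/W
R_gypsum plaster = L/(kA) = 0.195/(0.203×18.7) = 0.05137 K/W
R_outer film = 1/(h_o·A) = 1/(24.3×18.7) = 0.002201 K/W
R_total = 0.2582 K/W
Q = ΔT / R_total = 45 / 0.2582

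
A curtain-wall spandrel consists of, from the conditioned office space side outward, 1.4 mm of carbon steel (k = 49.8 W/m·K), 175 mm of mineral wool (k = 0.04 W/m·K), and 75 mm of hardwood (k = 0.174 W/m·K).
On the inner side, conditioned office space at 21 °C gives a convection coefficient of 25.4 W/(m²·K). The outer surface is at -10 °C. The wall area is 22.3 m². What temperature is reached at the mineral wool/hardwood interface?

Thermal resistances in series:
R_inner film = 1/(h_i·A) = 1/(25.4×22.3) = 0.001765 K/W
R_carbon steel = L/(kA) = 0.0014/(49.8×22.3) = 1.261×10^-6 K/W
R_mineral wool = L/(kA) = 0.175/(0.04×22.3) = 0.1962 K/W
R_hardwood = L/(kA) = 0.075/(0.174×22.3) = 0.01933 K/W
R_total = 0.2173 K/W;  Q = ΔT/R_total = 31/0.2173 = 142.7 W
T_interface = T_inner − Q·ΣR(inner→interface) = 21 − 143×0.198

T ≈ -7.24 °C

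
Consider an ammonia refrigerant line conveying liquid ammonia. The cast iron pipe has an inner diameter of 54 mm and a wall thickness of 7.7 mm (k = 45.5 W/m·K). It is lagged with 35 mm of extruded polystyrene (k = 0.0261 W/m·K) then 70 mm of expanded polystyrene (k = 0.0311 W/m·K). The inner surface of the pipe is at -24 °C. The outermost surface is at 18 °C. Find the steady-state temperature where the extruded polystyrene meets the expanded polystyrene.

T ≈ -1.13 °C

Treating each annulus and film as a series resistance:
R_cast iron pipe wall = ln(34.7/27)/(2π×45.5×1) = 8.776×10^-4 K/W
R_extruded polystyrene = ln(69.7/34.7)/(2π×0.0261×1) = 4.253 K/W
R_expanded polystyrene = ln(139.7/69.7)/(2π×0.0311×1) = 3.558 K/W
R_total = 7.812 K/W
Q = ΔT/R_total = 42/7.812
Q = 5.38 W/m
T_interface = T_inner + Q·ΣR(inner→interface) = -24 + 5.38×4.254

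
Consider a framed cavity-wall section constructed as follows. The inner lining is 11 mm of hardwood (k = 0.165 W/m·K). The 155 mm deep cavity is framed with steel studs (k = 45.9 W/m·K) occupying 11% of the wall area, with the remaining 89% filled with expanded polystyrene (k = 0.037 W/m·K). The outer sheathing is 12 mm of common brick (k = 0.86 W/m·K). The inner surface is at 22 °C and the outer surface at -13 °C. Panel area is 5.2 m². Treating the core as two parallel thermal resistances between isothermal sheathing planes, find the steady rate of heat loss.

Sheathing layers in series; stud and cavity paths in parallel between them.
R_inner = 0.011/(0.165×5.2) = 0.01282 K/W
R_stud  = 0.155/(45.9×0.11×5.2) = 0.005904 K/W
R_cav   = 0.155/(0.037×0.89×5.2) = 0.9052 K/W
1/R_core = 1/R_stud + 1/R_cav → R_core = 0.005865 K/W
R_outer = 0.012/(0.86×5.2) = 0.002683 K/W
R_total = 0.02137 K/W
Q = ΔT/R_total = 35/0.02137

Q ≈ 1640 W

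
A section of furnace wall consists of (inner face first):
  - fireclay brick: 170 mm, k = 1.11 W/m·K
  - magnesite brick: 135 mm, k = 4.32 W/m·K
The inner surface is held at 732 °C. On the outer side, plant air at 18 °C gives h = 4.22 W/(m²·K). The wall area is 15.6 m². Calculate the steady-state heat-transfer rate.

Q ≈ 26400 W

Model the wall as resistances in series:
R_fireclay brick = L/(kA) = 0.17/(1.11×15.6) = 0.009818 K/W
R_magnesite brick = L/(kA) = 0.135/(4.32×15.6) = 0.002003 K/W
R_outer film = 1/(h_o·A) = 1/(4.22×15.6) = 0.01519 K/W
R_total = 0.02701 K/W
Q = ΔT / R_total = 714 / 0.02701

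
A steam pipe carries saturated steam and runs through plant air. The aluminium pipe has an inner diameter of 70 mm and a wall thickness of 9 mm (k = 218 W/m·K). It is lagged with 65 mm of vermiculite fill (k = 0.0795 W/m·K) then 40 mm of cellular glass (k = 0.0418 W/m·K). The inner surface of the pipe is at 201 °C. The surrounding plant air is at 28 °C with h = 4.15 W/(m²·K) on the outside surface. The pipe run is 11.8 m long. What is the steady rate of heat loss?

Q ≈ 625 W

Cylindrical conduction, so R = ln(r₂/r₁)/(2πkL) per layer, in series:
R_aluminium pipe wall = ln(44/35)/(2π×218×11.8) = 1.416×10^-5 K/W
R_vermiculite fill = ln(109/44)/(2π×0.0795×11.8) = 0.1539 K/W
R_cellular glass = ln(149/109)/(2π×0.0418×11.8) = 0.1009 K/W
R_outer film = 1/(h_o·2πr_oL) = 1/(4.15×2π×0.149×11.8) = 0.02181 K/W
R_total = 0.2766 K/W
Q = ΔT/R_total = 173/0.2766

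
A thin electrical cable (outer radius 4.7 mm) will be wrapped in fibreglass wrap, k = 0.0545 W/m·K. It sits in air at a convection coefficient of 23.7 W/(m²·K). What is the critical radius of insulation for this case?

For a cylinder r_cr = k/h = 0.0545/23.7
r_cr = 2.3 mm; since the bare radius (4.7 mm) is above r_cr, any added insulation will reduce heat loss.

r_cr ≈ 2.3 mm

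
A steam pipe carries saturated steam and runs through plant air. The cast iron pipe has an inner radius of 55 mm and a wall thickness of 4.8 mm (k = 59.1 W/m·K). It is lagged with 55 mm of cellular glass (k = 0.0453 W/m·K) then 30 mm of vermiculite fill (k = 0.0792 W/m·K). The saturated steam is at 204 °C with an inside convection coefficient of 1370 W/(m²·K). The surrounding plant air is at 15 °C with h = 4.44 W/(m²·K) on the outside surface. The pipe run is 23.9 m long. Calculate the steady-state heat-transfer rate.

Cylindrical conduction, so R = ln(r₂/r₁)/(2πkL) per layer, in series:
R_inner film = 1/(h_i·2πr₁L) = 1/(1370×2π×0.055×23.9) = 8.838×10^-5 K/W
R_cast iron pipe wall = ln(59.8/55)/(2π×59.1×23.9) = 9.428×10^-6 K/W
R_cellular glass = ln(114.8/59.8)/(2π×0.0453×23.9) = 0.09587 K/W
R_vermiculite fill = ln(144.8/114.8)/(2π×0.0792×23.9) = 0.01952 K/W
R_outer film = 1/(h_o·2πr_oL) = 1/(4.44×2π×0.1448×23.9) = 0.01036 K/W
R_total = 0.1258 K/W
Q = ΔT/R_total = 189/0.1258

Q ≈ 1500 W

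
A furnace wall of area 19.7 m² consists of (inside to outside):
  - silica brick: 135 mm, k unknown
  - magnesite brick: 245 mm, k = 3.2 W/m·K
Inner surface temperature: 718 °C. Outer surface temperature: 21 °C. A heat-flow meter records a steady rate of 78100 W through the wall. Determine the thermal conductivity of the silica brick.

Model the wall as resistances in series:
R_magnesite brick = L/(kA) = 0.245/(3.2×19.7) = 0.003886 K/W
Sum of known resistances R_other = 0.003886 K/W
Total R = ΔT/Q = 697/78100 = 0.008924 K/W
R_silica brick = R_total − R_other = 0.005038 K/W
k = L/(R·A) = 0.135/(0.005038×19.7)

k ≈ 1.36 W/(m·K)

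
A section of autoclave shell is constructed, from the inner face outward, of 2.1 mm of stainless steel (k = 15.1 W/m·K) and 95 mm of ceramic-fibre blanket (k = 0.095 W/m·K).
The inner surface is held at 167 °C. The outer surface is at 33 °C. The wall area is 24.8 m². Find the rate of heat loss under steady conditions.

Q ≈ 3320 W

Treating each layer as a thermal resistance in series:
R_stainless steel = L/(kA) = 0.0021/(15.1×24.8) = 5.608×10^-6 K/W
R_ceramic-fibre blanket = L/(kA) = 0.095/(0.095×24.8) = 0.04032 K/W
R_total = 0.04033 K/W
Q = ΔT / R_total = 134 / 0.04033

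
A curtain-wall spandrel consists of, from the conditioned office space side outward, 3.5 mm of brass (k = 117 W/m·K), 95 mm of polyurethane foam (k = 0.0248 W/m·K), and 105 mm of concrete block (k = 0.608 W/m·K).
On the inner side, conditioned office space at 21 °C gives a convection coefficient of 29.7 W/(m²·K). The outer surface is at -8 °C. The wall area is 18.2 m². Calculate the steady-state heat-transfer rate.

Model the wall as resistances in series:
R_inner film = 1/(h_i·A) = 1/(29.7×18.2) = 0.00185 K/W
R_brass = L/(kA) = 0.0035/(117×18.2) = 1.644×10^-6 K/W
R_polyurethane foam = L/(kA) = 0.095/(0.0248×18.2) = 0.2105 K/W
R_concrete block = L/(kA) = 0.105/(0.608×18.2) = 0.009489 K/W
R_total = 0.2218 K/W
Q = ΔT / R_total = 29 / 0.2218

Q ≈ 131 W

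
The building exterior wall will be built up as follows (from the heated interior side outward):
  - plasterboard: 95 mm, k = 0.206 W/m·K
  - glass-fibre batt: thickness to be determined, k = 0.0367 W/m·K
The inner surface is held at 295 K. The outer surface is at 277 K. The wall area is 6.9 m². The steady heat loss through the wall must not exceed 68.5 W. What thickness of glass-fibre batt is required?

Treating each layer as a thermal resistance in series:
R_plasterboard = L/(kA) = 0.095/(0.206×6.9) = 0.06684 K/W
Sum of the known resistances R_other = 0.06684 K/W
Required total resistance R_tot = ΔT/Q_allow = 18/68.5 = 0.2628 K/W
R_glass-fibre batt = R_tot − R_other = 0.1959 K/W
L = R·k·A = 0.1959×0.0367×6.9

L ≈ 49.6 mm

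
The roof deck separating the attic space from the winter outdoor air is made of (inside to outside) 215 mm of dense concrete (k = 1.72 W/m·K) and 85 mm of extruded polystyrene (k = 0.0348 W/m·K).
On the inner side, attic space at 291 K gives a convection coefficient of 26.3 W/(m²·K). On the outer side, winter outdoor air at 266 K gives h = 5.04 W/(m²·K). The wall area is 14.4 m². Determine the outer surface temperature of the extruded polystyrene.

Series thermal resistances:
R_inner film = 1/(h_i·A) = 1/(26.3×14.4) = 0.00264 K/W
R_dense concrete = L/(kA) = 0.215/(1.72×14.4) = 0.008681 K/W
R_extruded polystyrene = L/(kA) = 0.085/(0.0348×14.4) = 0.1696 K/W
R_outer film = 1/(h_o·A) = 1/(5.04×14.4) = 0.01378 K/W
R_total = 0.1947 K/W;  Q = ΔT/R_total = 25/0.1947 = 128.4 W
T_interface = T_inner − Q·ΣR(inner→interface) = 291 − 128×0.1809

T ≈ 268 K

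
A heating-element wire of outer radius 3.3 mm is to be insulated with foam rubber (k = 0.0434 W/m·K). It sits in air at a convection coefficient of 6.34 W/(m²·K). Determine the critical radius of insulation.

r_cr ≈ 6.85 mm

For a cylinder r_cr = k/h = 0.0434/6.34
r_cr = 6.85 mm; since the bare radius (3.3 mm) is below r_cr, adding a thin layer of insulation will *increase* heat loss.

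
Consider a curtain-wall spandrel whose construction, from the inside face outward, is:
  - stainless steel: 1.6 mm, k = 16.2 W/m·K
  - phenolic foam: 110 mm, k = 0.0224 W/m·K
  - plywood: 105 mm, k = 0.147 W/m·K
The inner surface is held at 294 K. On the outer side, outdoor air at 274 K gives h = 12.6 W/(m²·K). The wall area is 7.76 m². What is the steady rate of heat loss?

Model the wall as resistances in series:
R_stainless steel = L/(kA) = 0.0016/(16.2×7.76) = 1.273×10^-5 K/W
R_phenolic foam = L/(kA) = 0.11/(0.0224×7.76) = 0.6328 K/W
R_plywood = L/(kA) = 0.105/(0.147×7.76) = 0.09205 K/W
R_outer film = 1/(h_o·A) = 1/(12.6×7.76) = 0.01023 K/W
R_total = 0.7351 K/W
Q = ΔT / R_total = 20 / 0.7351

Q ≈ 27.2 W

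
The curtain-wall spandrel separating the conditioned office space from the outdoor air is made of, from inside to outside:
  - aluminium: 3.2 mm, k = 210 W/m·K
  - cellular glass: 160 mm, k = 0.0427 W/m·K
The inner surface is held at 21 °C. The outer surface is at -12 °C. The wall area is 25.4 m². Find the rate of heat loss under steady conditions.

Q ≈ 224 W

Thermal resistances in series:
R_aluminium = L/(kA) = 0.0032/(210×25.4) = 5.999×10^-7 K/W
R_cellular glass = L/(kA) = 0.16/(0.0427×25.4) = 0.1475 K/W
R_total = 0.1475 K/W
Q = ΔT / R_total = 33 / 0.1475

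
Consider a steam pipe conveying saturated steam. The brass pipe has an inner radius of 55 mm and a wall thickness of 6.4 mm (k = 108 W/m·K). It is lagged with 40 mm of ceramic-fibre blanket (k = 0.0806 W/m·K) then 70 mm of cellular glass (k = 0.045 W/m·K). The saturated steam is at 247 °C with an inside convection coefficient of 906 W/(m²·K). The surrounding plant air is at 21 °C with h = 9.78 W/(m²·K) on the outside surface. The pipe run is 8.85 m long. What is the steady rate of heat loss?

For a radial system each layer contributes R = ln(r_out/r_in)/(2πkL); films add R = 1/(hA).
R_inner film = 1/(h_i·2πr₁L) = 1/(906×2π×0.055×8.85) = 3.609×10^-4 K/W
R_brass pipe wall = ln(61.4/55)/(2π×108×8.85) = 1.833×10^-5 K/W
R_ceramic-fibre blanket = ln(101.4/61.4)/(2π×0.0806×8.85) = 0.1119 K/W
R_cellular glass = ln(171.4/101.4)/(2π×0.045×8.85) = 0.2098 K/W
R_outer film = 1/(h_o·2πr_oL) = 1/(9.78×2π×0.1714×8.85) = 0.01073 K/W
R_total = 0.3328 K/W
Q = ΔT/R_total = 226/0.3328

Q ≈ 679 W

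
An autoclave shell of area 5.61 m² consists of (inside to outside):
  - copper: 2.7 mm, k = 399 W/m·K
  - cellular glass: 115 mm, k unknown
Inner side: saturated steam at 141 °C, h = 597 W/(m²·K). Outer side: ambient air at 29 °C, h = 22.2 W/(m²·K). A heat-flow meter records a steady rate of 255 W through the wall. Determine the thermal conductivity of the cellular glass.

Thermal resistances in series:
R_inner film = 1/(h_i·A) = 1/(597×5.61) = 2.986×10^-4 K/W
R_copper = L/(kA) = 0.0027/(399×5.61) = 1.206×10^-6 K/W
R_outer film = 1/(h_o·A) = 1/(22.2×5.61) = 0.008029 K/W
Sum of known resistances R_other = 0.008329 K/W
Total R = ΔT/Q = 112/255 = 0.4392 K/W
R_cellular glass = R_total − R_other = 0.4309 K/W
k = L/(R·A) = 0.115/(0.4309×5.61)

k ≈ 0.0476 W/(m·K)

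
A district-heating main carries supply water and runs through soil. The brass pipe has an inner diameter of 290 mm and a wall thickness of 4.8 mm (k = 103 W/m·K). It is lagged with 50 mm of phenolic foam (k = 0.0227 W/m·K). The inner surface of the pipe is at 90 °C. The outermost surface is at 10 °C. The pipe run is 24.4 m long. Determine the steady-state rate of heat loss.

Q ≈ 967 W

Radial resistances (cylindrical: R_cond = ln(r_o/r_i)/(2πkL), R_conv = 1/(h·2πrL)):
R_brass pipe wall = ln(149.8/145)/(2π×103×24.4) = 2.062×10^-6 K/W
R_phenolic foam = ln(199.8/149.8)/(2π×0.0227×24.4) = 0.08276 K/W
R_total = 0.08276 K/W
Q = ΔT/R_total = 80/0.08276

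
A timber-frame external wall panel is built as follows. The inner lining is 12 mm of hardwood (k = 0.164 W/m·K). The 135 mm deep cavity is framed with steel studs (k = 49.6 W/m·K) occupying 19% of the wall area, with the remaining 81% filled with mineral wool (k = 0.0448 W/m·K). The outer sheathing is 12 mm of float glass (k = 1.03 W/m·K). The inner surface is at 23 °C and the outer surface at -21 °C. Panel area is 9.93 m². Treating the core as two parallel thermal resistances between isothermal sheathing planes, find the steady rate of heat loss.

Q ≈ 4410 W

Sheathing layers in series; stud and cavity paths in parallel between them.
R_inner = 0.012/(0.164×9.93) = 0.007369 K/W
R_stud  = 0.135/(49.6×0.19×9.93) = 0.001443 K/W
R_cav   = 0.135/(0.0448×0.81×9.93) = 0.3746 K/W
1/R_core = 1/R_stud + 1/R_cav → R_core = 0.001437 K/W
R_outer = 0.012/(1.03×9.93) = 0.001173 K/W
R_total = 0.009979 K/W
Q = ΔT/R_total = 44/0.009979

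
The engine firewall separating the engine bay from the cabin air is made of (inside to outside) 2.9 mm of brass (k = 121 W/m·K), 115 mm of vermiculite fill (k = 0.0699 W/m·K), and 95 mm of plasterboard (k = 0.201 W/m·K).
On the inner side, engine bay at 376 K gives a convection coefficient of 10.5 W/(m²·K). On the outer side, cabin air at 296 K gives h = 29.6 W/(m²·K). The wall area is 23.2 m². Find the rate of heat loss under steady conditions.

Q ≈ 826 W

Thermal resistances in series:
R_inner film = 1/(h_i·A) = 1/(10.5×23.2) = 0.004105 K/W
R_brass = L/(kA) = 0.0029/(121×23.2) = 1.033×10^-6 K/W
R_vermiculite fill = L/(kA) = 0.115/(0.0699×23.2) = 0.07091 K/W
R_plasterboard = L/(kA) = 0.095/(0.201×23.2) = 0.02037 K/W
R_outer film = 1/(h_o·A) = 1/(29.6×23.2) = 0.001456 K/W
R_total = 0.09685 K/W
Q = ΔT / R_total = 80 / 0.09685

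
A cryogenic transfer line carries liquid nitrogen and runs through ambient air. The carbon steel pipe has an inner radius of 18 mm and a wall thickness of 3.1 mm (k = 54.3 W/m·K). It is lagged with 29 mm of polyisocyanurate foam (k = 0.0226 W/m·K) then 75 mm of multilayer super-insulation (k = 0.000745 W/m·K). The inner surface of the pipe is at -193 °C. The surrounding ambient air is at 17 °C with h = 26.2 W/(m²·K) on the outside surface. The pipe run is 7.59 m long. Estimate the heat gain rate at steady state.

Treating each annulus and film as a series resistance:
R_carbon steel pipe wall = ln(21.1/18)/(2π×54.3×7.59) = 6.136×10^-5 K/W
R_polyisocyanurate foam = ln(50.1/21.1)/(2π×0.0226×7.59) = 0.8023 K/W
R_multilayer super-insulation = ln(125.1/50.1)/(2π×0.000745×7.59) = 25.76 K/W
R_outer film = 1/(h_o·2πr_oL) = 1/(26.2×2π×0.1251×7.59) = 0.006398 K/W
R_total = 26.57 K/W
Q = ΔT/R_total = 210/26.57

Q ≈ 7.91 W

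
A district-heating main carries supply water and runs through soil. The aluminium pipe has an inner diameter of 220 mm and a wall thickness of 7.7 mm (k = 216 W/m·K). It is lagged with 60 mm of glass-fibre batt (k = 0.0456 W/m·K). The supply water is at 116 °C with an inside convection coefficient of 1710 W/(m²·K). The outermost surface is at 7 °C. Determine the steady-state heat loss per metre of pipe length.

Treating each annulus and film as a series resistance:
R_inner film = 1/(h_i·2πr₁L) = 1/(1710×2π×0.11×1) = 8.461×10^-4 K/W
R_aluminium pipe wall = ln(117.7/110)/(2π×216×1) = 4.985×10^-5 K/W
R_glass-fibre batt = ln(177.7/117.7)/(2π×0.0456×1) = 1.438 K/W
R_total = 1.439 K/W
Q = ΔT/R_total = 109/1.439

q′ ≈ 75.8 W/m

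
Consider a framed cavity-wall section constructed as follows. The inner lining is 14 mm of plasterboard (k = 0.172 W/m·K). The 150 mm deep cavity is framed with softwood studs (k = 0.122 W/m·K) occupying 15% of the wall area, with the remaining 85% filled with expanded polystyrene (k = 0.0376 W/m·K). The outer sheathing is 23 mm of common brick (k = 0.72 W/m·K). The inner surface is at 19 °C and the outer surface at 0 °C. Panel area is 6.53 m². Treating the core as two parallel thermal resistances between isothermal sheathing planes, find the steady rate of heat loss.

Q ≈ 40.1 W

Sheathing layers in series; stud and cavity paths in parallel between them.
R_inner = 0.014/(0.172×6.53) = 0.01246 K/W
R_stud  = 0.15/(0.122×0.15×6.53) = 1.255 K/W
R_cav   = 0.15/(0.0376×0.85×6.53) = 0.7187 K/W
1/R_core = 1/R_stud + 1/R_cav → R_core = 0.457 K/W
R_outer = 0.023/(0.72×6.53) = 0.004892 K/W
R_total = 0.4744 K/W
Q = ΔT/R_total = 19/0.4744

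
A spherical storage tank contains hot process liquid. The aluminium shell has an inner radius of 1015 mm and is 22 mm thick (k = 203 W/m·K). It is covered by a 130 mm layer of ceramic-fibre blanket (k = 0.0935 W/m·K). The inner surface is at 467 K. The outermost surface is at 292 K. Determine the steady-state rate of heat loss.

Q ≈ 1910 W

Spherical conduction: R = (1/r_in − 1/r_out)/(4πk) per layer; series-sum.
R_aluminium shell = (1/1.015 − 1/1.037)/(4π×203) = 8.194×10^-6 K/W
R_ceramic-fibre blanket = (1/1.037 − 1/1.167)/(4π×0.0935) = 0.09143 K/W
R_total = 0.09143 K/W
Q = ΔT/R_total = 175/0.09143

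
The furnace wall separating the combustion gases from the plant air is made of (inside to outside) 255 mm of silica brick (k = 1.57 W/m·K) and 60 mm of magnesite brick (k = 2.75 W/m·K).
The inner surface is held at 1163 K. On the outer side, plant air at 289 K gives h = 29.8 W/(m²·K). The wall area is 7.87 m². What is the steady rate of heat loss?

Thermal resistances in series:
R_silica brick = L/(kA) = 0.255/(1.57×7.87) = 0.02064 K/W
R_magnesite brick = L/(kA) = 0.06/(2.75×7.87) = 0.002772 K/W
R_outer film = 1/(h_o·A) = 1/(29.8×7.87) = 0.004264 K/W
R_total = 0.02767 K/W
Q = ΔT / R_total = 874 / 0.02767

Q ≈ 31600 W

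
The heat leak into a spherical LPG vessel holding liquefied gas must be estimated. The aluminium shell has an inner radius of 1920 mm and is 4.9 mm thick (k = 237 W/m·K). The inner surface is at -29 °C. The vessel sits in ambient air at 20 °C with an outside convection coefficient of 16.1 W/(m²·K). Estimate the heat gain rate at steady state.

Q ≈ 36700 W

Radial (spherical) resistances in series:
R_aluminium shell = (1/1.92 − 1/1.9249)/(4π×237) = 4.452×10^-7 K/W
R_outer film = 1/(h·4πr_o²) = 1/(16.1×4π×1.9249²) = 0.001334 K/W
R_total = 0.001334 K/W
Q = ΔT/R_total = 49/0.001334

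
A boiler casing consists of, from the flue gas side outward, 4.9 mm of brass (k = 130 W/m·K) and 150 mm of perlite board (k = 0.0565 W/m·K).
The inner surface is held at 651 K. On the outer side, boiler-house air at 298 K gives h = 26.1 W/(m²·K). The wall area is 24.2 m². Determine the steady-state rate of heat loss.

Q ≈ 3170 W

Using the resistance-network approach (series):
R_brass = L/(kA) = 0.0049/(130×24.2) = 1.558×10^-6 K/W
R_perlite board = L/(kA) = 0.15/(0.0565×24.2) = 0.1097 K/W
R_outer film = 1/(h_o·A) = 1/(26.1×24.2) = 0.001583 K/W
R_total = 0.1113 K/W
Q = ΔT / R_total = 353 / 0.1113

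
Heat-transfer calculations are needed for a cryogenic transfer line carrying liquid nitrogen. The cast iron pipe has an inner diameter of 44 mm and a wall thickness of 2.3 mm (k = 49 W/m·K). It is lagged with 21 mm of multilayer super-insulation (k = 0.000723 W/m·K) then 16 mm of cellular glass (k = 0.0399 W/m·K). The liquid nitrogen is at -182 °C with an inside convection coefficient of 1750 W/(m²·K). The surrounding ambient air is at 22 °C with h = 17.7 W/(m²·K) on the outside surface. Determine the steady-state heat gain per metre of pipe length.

q′ ≈ 1.47 W/m

Per-layer cylindrical resistances, series-summed:
R_inner film = 1/(h_i·2πr₁L) = 1/(1750×2π×0.022×1) = 0.004134 K/W
R_cast iron pipe wall = ln(24.3/22)/(2π×49×1) = 3.23×10^-4 K/W
R_multilayer super-insulation = ln(45.3/24.3)/(2π×0.000723×1) = 137.1 K/W
R_cellular glass = ln(61.3/45.3)/(2π×0.0399×1) = 1.207 K/W
R_outer film = 1/(h_o·2πr_oL) = 1/(17.7×2π×0.0613×1) = 0.1467 K/W
R_total = 138.5 K/W
Q = ΔT/R_total = 204/138.5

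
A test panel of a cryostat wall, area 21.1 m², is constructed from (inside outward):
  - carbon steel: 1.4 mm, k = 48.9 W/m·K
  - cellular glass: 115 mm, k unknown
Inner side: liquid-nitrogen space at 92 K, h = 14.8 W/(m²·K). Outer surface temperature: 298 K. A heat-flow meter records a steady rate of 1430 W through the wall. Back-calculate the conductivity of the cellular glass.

k ≈ 0.0387 W/(m·K)

Using the resistance-network approach (series):
R_inner film = 1/(h_i·A) = 1/(14.8×21.1) = 0.003202 K/W
R_carbon steel = L/(kA) = 0.0014/(48.9×21.1) = 1.357×10^-6 K/W
Sum of known resistances R_other = 0.003204 K/W
Total R = ΔT/Q = 206/1430 = 0.1441 K/W
R_cellular glass = R_total − R_other = 0.1409 K/W
k = L/(R·A) = 0.115/(0.1409×21.1)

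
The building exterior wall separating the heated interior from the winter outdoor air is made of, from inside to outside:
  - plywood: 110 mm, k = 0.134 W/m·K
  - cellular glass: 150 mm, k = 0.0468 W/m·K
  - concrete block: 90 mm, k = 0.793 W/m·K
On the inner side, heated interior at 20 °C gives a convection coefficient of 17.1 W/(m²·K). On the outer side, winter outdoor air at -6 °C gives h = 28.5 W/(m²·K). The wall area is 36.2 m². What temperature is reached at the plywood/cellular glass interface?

T ≈ 14.6 °C

Thermal resistances in series:
R_inner film = 1/(h_i·A) = 1/(17.1×36.2) = 0.001615 K/W
R_plywood = L/(kA) = 0.11/(0.134×36.2) = 0.02268 K/W
R_cellular glass = L/(kA) = 0.15/(0.0468×36.2) = 0.08854 K/W
R_concrete block = L/(kA) = 0.09/(0.793×36.2) = 0.003135 K/W
R_outer film = 1/(h_o·A) = 1/(28.5×36.2) = 9.693×10^-4 K/W
R_total = 0.1169 K/W;  Q = ΔT/R_total = 26/0.1169 = 222.3 W
T_interface = T_inner − Q·ΣR(inner→interface) = 20 − 222×0.02429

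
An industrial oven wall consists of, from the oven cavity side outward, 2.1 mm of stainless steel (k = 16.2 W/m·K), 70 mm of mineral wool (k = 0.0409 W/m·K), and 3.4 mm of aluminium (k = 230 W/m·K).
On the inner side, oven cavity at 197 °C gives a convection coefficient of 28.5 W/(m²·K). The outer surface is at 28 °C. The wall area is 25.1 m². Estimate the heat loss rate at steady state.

Treating each layer as a thermal resistance in series:
R_inner film = 1/(h_i·A) = 1/(28.5×25.1) = 0.001398 K/W
R_stainless steel = L/(kA) = 0.0021/(16.2×25.1) = 5.165×10^-6 K/W
R_mineral wool = L/(kA) = 0.07/(0.0409×25.1) = 0.06819 K/W
R_aluminium = L/(kA) = 0.0034/(230×25.1) = 5.889×10^-7 K/W
R_total = 0.06959 K/W
Q = ΔT / R_total = 169 / 0.06959

Q ≈ 2430 W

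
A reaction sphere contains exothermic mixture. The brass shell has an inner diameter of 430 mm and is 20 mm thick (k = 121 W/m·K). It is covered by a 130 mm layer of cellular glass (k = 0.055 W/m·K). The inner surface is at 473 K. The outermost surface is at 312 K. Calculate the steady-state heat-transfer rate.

For a spherical shell R = (1/r₁ − 1/r₂)/(4πk); film R = 1/(h·4πr²). In series:
R_brass shell = (1/0.215 − 1/0.235)/(4π×121) = 2.603×10^-4 K/W
R_cellular glass = (1/0.235 − 1/0.365)/(4π×0.055) = 2.193 K/W
R_total = 2.193 K/W
Q = ΔT/R_total = 161/2.193

Q ≈ 73.4 W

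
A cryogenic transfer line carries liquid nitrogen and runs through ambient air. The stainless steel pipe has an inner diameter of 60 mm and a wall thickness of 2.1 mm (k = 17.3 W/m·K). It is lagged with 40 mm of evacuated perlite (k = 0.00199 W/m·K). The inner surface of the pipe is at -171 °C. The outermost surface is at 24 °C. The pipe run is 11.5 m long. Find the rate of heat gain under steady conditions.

For a radial system each layer contributes R = ln(r_out/r_in)/(2πkL); films add R = 1/(hA).
R_stainless steel pipe wall = ln(32.1/30)/(2π×17.3×11.5) = 5.413×10^-5 K/W
R_evacuated perlite = ln(72.1/32.1)/(2π×0.00199×11.5) = 5.628 K/W
R_total = 5.628 K/W
Q = ΔT/R_total = 195/5.628

Q ≈ 34.7 W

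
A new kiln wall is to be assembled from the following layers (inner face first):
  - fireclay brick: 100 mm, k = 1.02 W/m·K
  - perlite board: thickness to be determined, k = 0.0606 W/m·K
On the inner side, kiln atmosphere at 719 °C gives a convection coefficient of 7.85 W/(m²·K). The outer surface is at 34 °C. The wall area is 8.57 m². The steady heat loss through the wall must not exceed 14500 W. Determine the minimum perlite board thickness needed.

L ≈ 10.9 mm

Using the resistance-network approach (series):
R_inner film = 1/(h_i·A) = 1/(7.85×8.57) = 0.01486 K/W
R_fireclay brick = L/(kA) = 0.1/(1.02×8.57) = 0.01144 K/W
Sum of the known resistances R_other = 0.0263 K/W
Required total resistance R_tot = ΔT/Q_allow = 685/14500 = 0.04724 K/W
R_perlite board = R_tot − R_other = 0.02094 K/W
L = R·k·A = 0.02094×0.0606×8.57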